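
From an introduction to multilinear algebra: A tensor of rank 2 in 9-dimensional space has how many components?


The number of components of a rank-r tensor in d dimensions is d^r.
Here d = 9 and r = 2.
9^2 = 81

81


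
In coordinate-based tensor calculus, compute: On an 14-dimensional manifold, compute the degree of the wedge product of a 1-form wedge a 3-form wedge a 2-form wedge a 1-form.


The degree of a wedge product is the sum of the degrees of the individual forms.
Degrees: 1, 3, 2, 1
Total degree = 1 + 3 + 2 + 1 = 7

7


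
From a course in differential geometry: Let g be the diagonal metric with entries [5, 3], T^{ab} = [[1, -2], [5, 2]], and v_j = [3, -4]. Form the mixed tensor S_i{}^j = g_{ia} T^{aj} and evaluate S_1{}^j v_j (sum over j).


Step 1: lower the first index. For a diagonal metric, g_{ia} T^{aj} = g_{ii} T^{ij} (no sum on i).
g_{11} = 5
S_1{}^1 = 5 * T^{11} = 5 * 1 = 5
S_1{}^2 = 5 * T^{12} = 5 * -2 = -10
Step 2: contract S_1{}^j with v_j.
S_1{}^1 * v_1 = 5 * 3 = 15
S_1{}^2 * v_2 = -10 * -4 = 40
Result = 15 + 40 = 55

55


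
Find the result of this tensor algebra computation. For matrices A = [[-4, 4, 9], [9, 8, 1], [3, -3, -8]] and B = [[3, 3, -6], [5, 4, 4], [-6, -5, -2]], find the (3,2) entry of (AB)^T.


(AB)^T_{ij} = (AB)_{ji} = sum_k A_{jk} B_{ki}.
For i=3, j=2 we need (AB)_{23}:
A_{21} * B_{13} = 9 * -6 = -54
A_{22} * B_{23} = 8 * 4 = 32
A_{23} * B_{33} = 1 * -2 = -2
Sum = -54 + 32 + -2 = -24

-24


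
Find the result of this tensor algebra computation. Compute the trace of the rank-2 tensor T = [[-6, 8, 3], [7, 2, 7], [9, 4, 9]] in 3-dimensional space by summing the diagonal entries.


The contraction (trace) of a rank-2 tensor is the sum of its diagonal elements.
Diagonal entries: A[1,1] = -6, A[2,2] = 2, A[3,3] = 9
Tr(A) = -6 + 2 + 9 = 5

5


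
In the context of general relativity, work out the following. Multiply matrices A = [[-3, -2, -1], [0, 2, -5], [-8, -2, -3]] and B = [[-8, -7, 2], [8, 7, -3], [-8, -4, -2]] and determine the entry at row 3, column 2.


(AB)_{ij} = sum_k A_{ik} B_{kj}.
For i=3, j=2:
A_{31} * B_{12} = -8 * -7 = 56
A_{32} * B_{22} = -2 * 7 = -14
A_{33} * B_{32} = -3 * -4 = 12
Sum = 56 + -14 + 12 = 54

54


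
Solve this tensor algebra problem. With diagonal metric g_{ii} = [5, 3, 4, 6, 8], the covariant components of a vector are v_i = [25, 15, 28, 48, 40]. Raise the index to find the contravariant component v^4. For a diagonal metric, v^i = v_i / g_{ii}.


To raise an index with a diagonal metric: v^i = v_i / g_{ii}.
For index 4: v_4 = 48, g_{44} = 6
v^4 = 48 / 6 = 8

8


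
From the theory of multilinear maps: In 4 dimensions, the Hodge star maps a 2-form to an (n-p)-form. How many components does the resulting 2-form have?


The Hodge dual of a p-form on an n-dimensional manifold is an (n-p)-form.
n = 4, p = 2, so dual degree = 4 - 2 = 2
The number of components is C(n, n-p) = C(4, 2) = 6

6


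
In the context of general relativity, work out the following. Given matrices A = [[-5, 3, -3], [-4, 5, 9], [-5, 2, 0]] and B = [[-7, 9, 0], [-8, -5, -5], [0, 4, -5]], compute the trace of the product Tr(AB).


Tr(AB) = sum_i (AB)_{ii} where (AB)_{ii} = sum_k A_{ik} B_{ki}.
(AB)_{11} = -5*-7 + 3*-8 + -3*0 = 11
(AB)_{22} = -4*9 + 5*-5 + 9*4 = -25
(AB)_{33} = -5*0 + 2*-5 + 0*-5 = -10
Tr(AB) = 11 + -25 + -10 = -24

-24


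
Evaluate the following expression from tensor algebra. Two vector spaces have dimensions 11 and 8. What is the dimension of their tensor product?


The dimension of a tensor product is the product of dimensions.
dim(V) = 11, dim(W) = 8
dim(V (x) W) = 11 * 8 = 88

88


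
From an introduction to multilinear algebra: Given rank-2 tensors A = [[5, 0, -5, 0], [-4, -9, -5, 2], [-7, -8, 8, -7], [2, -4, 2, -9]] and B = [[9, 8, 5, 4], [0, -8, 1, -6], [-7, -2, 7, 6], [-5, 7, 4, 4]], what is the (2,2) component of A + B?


Tensor addition is component-wise: (A + B)_{ij} = A_{ij} + B_{ij}.
A_{22} = -9
B_{22} = -8
(A + B)_{22} = -9 + -8 = -17

-17


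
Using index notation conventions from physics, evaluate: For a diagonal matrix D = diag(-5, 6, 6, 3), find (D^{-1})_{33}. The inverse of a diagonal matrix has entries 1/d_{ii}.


For a diagonal matrix, the inverse has entries (D^{-1})_{ii} = 1/d_{ii}.
The diagonal entries are: d_{11} = -5, d_{22} = 6, d_{33} = 6, d_{44} = 3
We need (D^{-1})_{33} = 1/d_{33} = 1/6 = 1/6

1/6


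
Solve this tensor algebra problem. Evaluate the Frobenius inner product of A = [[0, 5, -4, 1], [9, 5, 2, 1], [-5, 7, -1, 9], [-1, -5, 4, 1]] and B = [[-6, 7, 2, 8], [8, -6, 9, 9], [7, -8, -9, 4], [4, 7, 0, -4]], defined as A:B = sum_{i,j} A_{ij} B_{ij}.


A:B = sum over all i,j of A_{ij} * B_{ij}.
Row 1: 0*-6=0, 5*7=35, -4*2=-8, 1*8=8 => row sum = 35
Row 2: 9*8=72, 5*-6=-30, 2*9=18, 1*9=9 => row sum = 69
Row 3: -5*7=-35, 7*-8=-56, -1*-9=9, 9*4=36 => row sum = -46
Row 4: -1*4=-4, -5*7=-35, 4*0=0, 1*-4=-4 => row sum = -43
Total = 35 + 69 + -46 + -43 = 15

15


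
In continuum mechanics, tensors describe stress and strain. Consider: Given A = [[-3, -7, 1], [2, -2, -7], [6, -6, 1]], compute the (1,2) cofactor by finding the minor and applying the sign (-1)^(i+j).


To find cofactor C_{12}, delete row 1 and column 2.
The resulting 2x2 submatrix is: [[2, -7], [6, 1]]
Minor M_{12} = 2*1 - -7*6
  = 2 - -42 = 44
Sign = (-1)^(1+2) = (-1)^3 = -1
Cofactor C_{12} = -1 * 44 = -44

-44


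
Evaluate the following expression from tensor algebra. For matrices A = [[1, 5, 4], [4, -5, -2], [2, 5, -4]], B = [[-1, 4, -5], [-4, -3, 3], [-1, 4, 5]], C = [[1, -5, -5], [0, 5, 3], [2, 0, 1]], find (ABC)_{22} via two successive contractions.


(ABC)_{22} = sum_m (AB)_{2m} C_{m2}. First compute row 2 of AB.
(AB)_{21} = 4*-1 + -5*-4 + -2*-1 = 18
(AB)_{22} = 4*4 + -5*-3 + -2*4 = 23
(AB)_{23} = 4*-5 + -5*3 + -2*5 = -45
Now contract with column 2 of C:
(AB)_{21} * C_{12} = 18 * -5 = -90
(AB)_{22} * C_{22} = 23 * 5 = 115
(AB)_{23} * C_{32} = -45 * 0 = 0
(ABC)_{22} = -90 + 115 + 0 = 25

25


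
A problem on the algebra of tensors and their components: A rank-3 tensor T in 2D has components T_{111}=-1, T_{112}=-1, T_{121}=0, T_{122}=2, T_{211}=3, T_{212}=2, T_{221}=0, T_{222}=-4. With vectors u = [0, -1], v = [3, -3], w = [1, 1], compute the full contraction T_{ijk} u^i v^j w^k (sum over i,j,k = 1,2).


S = sum over i,j,k of T_{ijk} u_i v_j w_k. Expanding all 8 terms:
T_{111}*u_1*v_1*w_1 = -1*0*3*1 = 0  (running total: 0)
T_{112}*u_1*v_1*w_2 = -1*0*3*1 = 0  (running total: 0)
T_{121}*u_1*v_2*w_1 = 0*0*-3*1 = 0  (running total: 0)
T_{122}*u_1*v_2*w_2 = 2*0*-3*1 = 0  (running total: 0)
T_{211}*u_2*v_1*w_1 = 3*-1*3*1 = -9  (running total: -9)
T_{212}*u_2*v_1*w_2 = 2*-1*3*1 = -6  (running total: -15)
T_{221}*u_2*v_2*w_1 = 0*-1*-3*1 = 0  (running total: -15)
T_{222}*u_2*v_2*w_2 = -4*-1*-3*1 = -12  (running total: -27)
S = -27

-27


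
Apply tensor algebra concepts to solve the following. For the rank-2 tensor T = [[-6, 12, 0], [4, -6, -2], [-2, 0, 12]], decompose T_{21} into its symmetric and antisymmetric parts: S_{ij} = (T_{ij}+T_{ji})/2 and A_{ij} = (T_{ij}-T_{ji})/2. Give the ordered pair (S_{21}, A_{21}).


T_{21} = 4
T_{12} = 12
S_{21} = (4 + 12)/2 = 16/2 = 8
A_{21} = (4 - 12)/2 = -8/2 = -4
Check: S + A = 8 + -4 = 4 = T_{21}.

(8, -4)


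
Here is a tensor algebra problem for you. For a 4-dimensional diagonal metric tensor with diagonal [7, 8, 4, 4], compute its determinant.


For a diagonal metric, the determinant is the product of diagonal entries.
Diagonal entries: 7, 8, 4, 4
det(g) = 7 * 8 * 4 * 4 = 896

896


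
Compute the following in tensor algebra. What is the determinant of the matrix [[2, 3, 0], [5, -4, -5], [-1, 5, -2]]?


Expanding along the first row, det(A) = a11*M_11 - a12*M_12 + a13*M_13, where M_1j is the (1,j) minor.
Minor M_11 = -4*-2 - -5*5 = 33
Minor M_12 = 5*-2 - -5*-1 = -15
Minor M_13 = 5*5 - -4*-1 = 21
det = 2*(33) - 3*(-15) + 0*(21)
    = 66 - -45 + 0
    = 111

111


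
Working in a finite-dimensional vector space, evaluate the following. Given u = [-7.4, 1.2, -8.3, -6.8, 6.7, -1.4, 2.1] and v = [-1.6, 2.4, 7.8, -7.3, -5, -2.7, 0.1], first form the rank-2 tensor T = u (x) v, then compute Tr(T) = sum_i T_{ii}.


The outer product gives T_{ij} = u_i v_j.
The trace (contraction) is Tr(T) = sum_i T_{ii} = sum_i u_i v_i.
Diagonal entries:
T_{11} = u_1 * v_1 = -7.4 * -1.6 = 11.84
T_{22} = u_2 * v_2 = 1.2 * 2.4 = 2.88
T_{33} = u_3 * v_3 = -8.3 * 7.8 = -64.74
T_{44} = u_4 * v_4 = -6.8 * -7.3 = 49.64
T_{55} = u_5 * v_5 = 6.7 * -5 = -33.5
T_{66} = u_6 * v_6 = -1.4 * -2.7 = 3.78
T_{77} = u_7 * v_7 = 2.1 * 0.1 = 0.21
Tr(T) = 11.84 + 2.88 + -64.74 + 49.64 + -33.5 + 3.78 + 0.21 = -29.89

-29.89


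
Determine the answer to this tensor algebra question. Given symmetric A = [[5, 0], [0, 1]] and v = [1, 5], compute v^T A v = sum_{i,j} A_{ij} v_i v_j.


First compute Av:
(Av)_1 = 5*1 + 0*5 = 5
(Av)_2 = 0*1 + 1*5 = 5
Av = [5, 5]
Then v^T (Av) = 1*5 + 5*5
= 5 + 25 = 30

30


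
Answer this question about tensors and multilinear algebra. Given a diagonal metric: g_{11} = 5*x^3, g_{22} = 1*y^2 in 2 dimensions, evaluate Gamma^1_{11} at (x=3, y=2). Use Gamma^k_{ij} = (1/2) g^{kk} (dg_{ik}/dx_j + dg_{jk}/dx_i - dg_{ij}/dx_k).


For a diagonal metric, Gamma^k_{ij} = (1/2) g^{kk} (dg_{ik}/dx_j + dg_{jk}/dx_i - dg_{ij}/dx_k).
The metric is diagonal, so g_{ab} = 0 for a != b.
At the given point: g_{11} = 135, g_{22} = 4
g^{11} = 1/135
dg_{11}/dx_1 = dg_{11}/dx_1 = 135
dg_{11}/dx_1 = dg_{11}/dx_1 = 135
dg_{11}/dx_1 = dg_{11}/dx_1 = 135
Numerator = 135 + 135 - 135 = 135
Gamma^1_{11} = 135 / (2 * 135) = 1/2

1/2


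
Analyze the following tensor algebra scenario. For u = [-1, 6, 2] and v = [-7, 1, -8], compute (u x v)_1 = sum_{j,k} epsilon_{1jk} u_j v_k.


(u x v)_1 = sum_{j,k} epsilon_{1jk} u_j v_k. Only permutations of (1,2,3) contribute; the two non-zero terms are:
eps_{123} u_2 v_3 = 1 * 6 * -8 = -48
eps_{132} u_3 v_2 = -1 * 2 * 1 = -2
(u x v)_1 = -50

-50


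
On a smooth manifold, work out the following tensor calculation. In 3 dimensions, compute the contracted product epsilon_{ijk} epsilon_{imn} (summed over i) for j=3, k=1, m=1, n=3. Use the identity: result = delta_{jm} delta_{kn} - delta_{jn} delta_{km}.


Using the identity: epsilon_{ijk} epsilon_{imn} = delta_{jm} delta_{kn} - delta_{jn} delta_{km}.
delta_{31} = 0
delta_{13} = 0
delta_{33} = 1
delta_{11} = 1
Result = 0 * 0 - 1 * 1 = 0 - 1 = -1

-1


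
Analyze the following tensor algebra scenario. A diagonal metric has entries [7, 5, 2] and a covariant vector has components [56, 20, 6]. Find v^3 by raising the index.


To raise an index with a diagonal metric: v^i = v_i / g_{ii}.
For index 3: v_3 = 6, g_{33} = 2
v^3 = 6 / 2 = 3

3


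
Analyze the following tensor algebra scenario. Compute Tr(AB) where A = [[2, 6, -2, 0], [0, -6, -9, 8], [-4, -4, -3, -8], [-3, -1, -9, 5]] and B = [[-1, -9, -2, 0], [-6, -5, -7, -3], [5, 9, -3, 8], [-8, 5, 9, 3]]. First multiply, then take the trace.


Tr(AB) = sum_i (AB)_{ii} where (AB)_{ii} = sum_k A_{ik} B_{ki}.
(AB)_{11} = 2*-1 + 6*-6 + -2*5 + 0*-8 = -48
(AB)_{22} = 0*-9 + -6*-5 + -9*9 + 8*5 = -11
(AB)_{33} = -4*-2 + -4*-7 + -3*-3 + -8*9 = -27
(AB)_{44} = -3*0 + -1*-3 + -9*8 + 5*3 = -54
Tr(AB) = -48 + -11 + -27 + -54 = -140

-140


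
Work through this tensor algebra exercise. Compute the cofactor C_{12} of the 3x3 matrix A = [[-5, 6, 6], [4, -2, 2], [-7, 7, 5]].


To find cofactor C_{12}, delete row 1 and column 2.
The resulting 2x2 submatrix is: [[4, 2], [-7, 5]]
Minor M_{12} = 4*5 - 2*-7
  = 20 - -14 = 34
Sign = (-1)^(1+2) = (-1)^3 = -1
Cofactor C_{12} = -1 * 34 = -34

-34


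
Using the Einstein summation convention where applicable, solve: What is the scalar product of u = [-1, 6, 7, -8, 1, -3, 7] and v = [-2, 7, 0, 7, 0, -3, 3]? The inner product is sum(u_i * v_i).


The inner product u . v = sum of u_i * v_i.
Term-by-term: -1 * -2, 6 * 7, 7 * 0, -8 * 7, 1 * 0, -3 * -3, 7 * 3
Products: 2, 42, 0, -56, 0, 9, 21
Sum = 2 + 42 + 0 + -56 + 0 + 9 + 21 = 18

18


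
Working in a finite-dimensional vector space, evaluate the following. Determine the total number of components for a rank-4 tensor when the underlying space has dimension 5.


The number of components of a rank-r tensor in d dimensions is d^r.
Here d = 5 and r = 4.
5^4 = 625

625


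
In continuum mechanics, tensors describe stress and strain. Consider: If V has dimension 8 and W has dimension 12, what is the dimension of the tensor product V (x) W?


The dimension of a tensor product is the product of dimensions.
dim(V) = 8, dim(W) = 12
dim(V (x) W) = 8 * 12 = 96

96


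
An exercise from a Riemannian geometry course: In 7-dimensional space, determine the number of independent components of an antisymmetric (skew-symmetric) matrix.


An antisymmetric rank-2 tensor satisfies A_{ij} = -A_{ji}, so diagonal entries are zero.
The independent components are the upper-triangular entries: C(n, 2) = n(n-1)/2.
n = 7
C(7, 2) = 7 * 6 / 2 = 42 / 2 = 21

21


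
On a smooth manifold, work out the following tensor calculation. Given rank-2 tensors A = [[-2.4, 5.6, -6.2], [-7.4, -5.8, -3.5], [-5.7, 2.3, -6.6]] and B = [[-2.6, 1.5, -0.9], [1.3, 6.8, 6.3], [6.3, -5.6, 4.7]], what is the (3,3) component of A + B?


Tensor addition is component-wise: (A + B)_{ij} = A_{ij} + B_{ij}.
A_{33} = -6.6
B_{33} = 4.7
(A + B)_{33} = -6.6 + 4.7 = -1.9

-1.9


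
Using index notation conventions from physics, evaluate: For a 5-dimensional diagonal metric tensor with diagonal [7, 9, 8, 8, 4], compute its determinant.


For a diagonal metric, the determinant is the product of diagonal entries.
Diagonal entries: 7, 9, 8, 8, 4
det(g) = 7 * 9 * 8 * 8 * 4 = 16128

16128


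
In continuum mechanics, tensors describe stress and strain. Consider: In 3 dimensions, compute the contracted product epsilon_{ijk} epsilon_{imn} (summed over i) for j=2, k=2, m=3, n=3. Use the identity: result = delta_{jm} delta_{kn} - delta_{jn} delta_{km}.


Using the identity: epsilon_{ijk} epsilon_{imn} = delta_{jm} delta_{kn} - delta_{jn} delta_{km}.
delta_{23} = 0
delta_{23} = 0
delta_{23} = 0
delta_{23} = 0
Result = 0 * 0 - 0 * 0 = 0 - 0 = 0

0


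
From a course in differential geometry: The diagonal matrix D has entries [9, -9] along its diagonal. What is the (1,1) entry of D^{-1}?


For a diagonal matrix, the inverse has entries (D^{-1})_{ii} = 1/d_{ii}.
The diagonal entries are: d_{11} = 9, d_{22} = -9
We need (D^{-1})_{11} = 1/d_{11} = 1/9 = 1/9

1/9


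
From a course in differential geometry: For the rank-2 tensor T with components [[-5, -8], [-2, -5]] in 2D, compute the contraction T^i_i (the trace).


The contraction (trace) of a rank-2 tensor is the sum of its diagonal elements.
Diagonal entries: A[1,1] = -5, A[2,2] = -5
Tr(A) = -5 + -5 = -10

-10


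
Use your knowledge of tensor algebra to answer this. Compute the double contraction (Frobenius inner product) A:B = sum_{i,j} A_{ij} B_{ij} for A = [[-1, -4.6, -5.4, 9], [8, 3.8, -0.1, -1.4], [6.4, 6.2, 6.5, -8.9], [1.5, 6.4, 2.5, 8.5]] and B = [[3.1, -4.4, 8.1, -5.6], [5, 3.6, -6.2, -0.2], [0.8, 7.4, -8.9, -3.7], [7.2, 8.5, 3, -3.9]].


A:B = sum over all i,j of A_{ij} * B_{ij}.
Row 1: -1*3.1=-3.1, -4.6*-4.4=20.24, -5.4*8.1=-43.74, 9*-5.6=-50.4 => row sum = -77
Row 2: 8*5=40, 3.8*3.6=13.68, -0.1*-6.2=0.62, -1.4*-0.2=0.28 => row sum = 54.58
Row 3: 6.4*0.8=5.12, 6.2*7.4=45.88, 6.5*-8.9=-57.85, -8.9*-3.7=32.93 => row sum = 26.08
Row 4: 1.5*7.2=10.8, 6.4*8.5=54.4, 2.5*3=7.5, 8.5*-3.9=-33.15 => row sum = 39.55
Total = -77 + 54.58 + 26.08 + 39.55 = 43.21

43.21


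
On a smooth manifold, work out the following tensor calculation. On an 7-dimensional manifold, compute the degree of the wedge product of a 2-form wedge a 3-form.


The degree of a wedge product is the sum of the degrees of the individual forms.
Degrees: 2, 3
Total degree = 2 + 3 = 5

5


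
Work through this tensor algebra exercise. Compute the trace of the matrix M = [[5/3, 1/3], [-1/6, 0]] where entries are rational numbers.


The trace is the sum of diagonal entries.
Diagonal: M[1,1] = 5/3, M[2,2] = 0
Tr(M) = 5/3 + 0
Computing step by step:
After adding M[1,1]: 5/3
After adding M[2,2]: 5/3
Tr(M) = 5/3

5/3


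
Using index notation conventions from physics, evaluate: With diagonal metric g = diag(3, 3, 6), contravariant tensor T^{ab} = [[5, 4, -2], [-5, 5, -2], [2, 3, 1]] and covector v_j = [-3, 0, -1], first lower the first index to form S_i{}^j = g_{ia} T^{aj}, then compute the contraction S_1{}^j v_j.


Step 1: lower the first index. For a diagonal metric, g_{ia} T^{aj} = g_{ii} T^{ij} (no sum on i).
g_{11} = 3
S_1{}^1 = 3 * T^{11} = 3 * 5 = 15
S_1{}^2 = 3 * T^{12} = 3 * 4 = 12
S_1{}^3 = 3 * T^{13} = 3 * -2 = -6
Step 2: contract S_1{}^j with v_j.
S_1{}^1 * v_1 = 15 * -3 = -45
S_1{}^2 * v_2 = 12 * 0 = 0
S_1{}^3 * v_3 = -6 * -1 = 6
Result = -45 + 0 + 6 = -39

-39


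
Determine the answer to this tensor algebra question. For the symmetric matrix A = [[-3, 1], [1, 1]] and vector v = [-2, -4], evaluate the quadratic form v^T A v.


First compute Av:
(Av)_1 = -3*-2 + 1*-4 = 2
(Av)_2 = 1*-2 + 1*-4 = -6
Av = [2, -6]
Then v^T (Av) = -2*2 + -4*-6
= -4 + 24 = 20

20


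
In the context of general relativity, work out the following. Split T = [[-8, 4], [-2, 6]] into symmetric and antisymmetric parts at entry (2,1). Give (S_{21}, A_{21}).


T_{21} = -2
T_{12} = 4
S_{21} = (-2 + 4)/2 = 2/2 = 1
A_{21} = (-2 - 4)/2 = -6/2 = -3
Check: S + A = 1 + -3 = -2 = T_{21}.

(1, -3)


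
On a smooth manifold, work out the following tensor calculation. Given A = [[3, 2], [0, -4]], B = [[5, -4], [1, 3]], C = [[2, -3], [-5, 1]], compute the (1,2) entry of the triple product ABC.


(ABC)_{12} = sum_m (AB)_{1m} C_{m2}. First compute row 1 of AB.
(AB)_{11} = 3*5 + 2*1 = 17
(AB)_{12} = 3*-4 + 2*3 = -6
Now contract with column 2 of C:
(AB)_{11} * C_{12} = 17 * -3 = -51
(AB)_{12} * C_{22} = -6 * 1 = -6
(ABC)_{12} = -51 + -6 = -57

-57


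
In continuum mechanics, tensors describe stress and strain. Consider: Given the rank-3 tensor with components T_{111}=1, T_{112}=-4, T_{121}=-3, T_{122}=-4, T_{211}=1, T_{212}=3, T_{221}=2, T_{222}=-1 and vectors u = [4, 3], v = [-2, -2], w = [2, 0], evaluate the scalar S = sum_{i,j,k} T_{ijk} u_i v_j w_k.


S = sum over i,j,k of T_{ijk} u_i v_j w_k. Expanding all 8 terms:
T_{111}*u_1*v_1*w_1 = 1*4*-2*2 = -16  (running total: -16)
T_{112}*u_1*v_1*w_2 = -4*4*-2*0 = 0  (running total: -16)
T_{121}*u_1*v_2*w_1 = -3*4*-2*2 = 48  (running total: 32)
T_{122}*u_1*v_2*w_2 = -4*4*-2*0 = 0  (running total: 32)
T_{211}*u_2*v_1*w_1 = 1*3*-2*2 = -12  (running total: 20)
T_{212}*u_2*v_1*w_2 = 3*3*-2*0 = 0  (running total: 20)
T_{221}*u_2*v_2*w_1 = 2*3*-2*2 = -24  (running total: -4)
T_{222}*u_2*v_2*w_2 = -1*3*-2*0 = 0  (running total: -4)
S = -4

-4


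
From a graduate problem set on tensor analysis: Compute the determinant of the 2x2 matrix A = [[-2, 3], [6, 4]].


For a 2x2 matrix [[a, b], [c, d]], det = a*d - b*c.
a = -2, b = 3, c = 6, d = 4
a*d = -2 * 4 = -8
b*c = 3 * 6 = 18
det = -8 - 18 = -26

-26


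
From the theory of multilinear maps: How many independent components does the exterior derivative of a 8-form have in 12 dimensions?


The exterior derivative of a p-form is a (p+1)-form.
Its number of independent components is C(n, p+1).
n = 12, p+1 = 9
C(12, 9) = 220

220


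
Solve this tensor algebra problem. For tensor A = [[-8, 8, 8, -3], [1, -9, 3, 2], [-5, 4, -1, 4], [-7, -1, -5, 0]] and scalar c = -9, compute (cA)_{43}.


Scalar multiplication: (cA)_{ij} = c * A_{ij}.
c = -9
A_{43} = -5
(cA)_{43} = -9 * -5 = 45

45


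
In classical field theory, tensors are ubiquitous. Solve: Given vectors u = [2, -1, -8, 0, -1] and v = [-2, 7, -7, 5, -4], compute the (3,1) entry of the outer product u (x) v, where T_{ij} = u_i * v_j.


The outer product entry T_{ij} = u_i * v_j.
We need i=3, j=1.
u_3 = -8, v_1 = -2
T_{3,1} = -8 * -2 = 16

16


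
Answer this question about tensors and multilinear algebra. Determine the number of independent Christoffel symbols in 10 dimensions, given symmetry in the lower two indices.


Christoffel symbols Gamma^k_{ij} are symmetric in i,j, so there are d * d(d+1)/2 independent symbols.
d = 10
d(d+1)/2 = 10 * 11 / 2 = 55
Total = 10 * 55 = 550

550


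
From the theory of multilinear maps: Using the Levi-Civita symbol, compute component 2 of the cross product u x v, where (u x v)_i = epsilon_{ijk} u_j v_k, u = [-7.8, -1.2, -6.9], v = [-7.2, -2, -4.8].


(u x v)_2 = sum_{j,k} epsilon_{2jk} u_j v_k. Only permutations of (1,2,3) contribute; the two non-zero terms are:
eps_{213} u_1 v_3 = -1 * -7.8 * -4.8 = -37.44
eps_{231} u_3 v_1 = 1 * -6.9 * -7.2 = 49.68
(u x v)_2 = 12.24

12.24


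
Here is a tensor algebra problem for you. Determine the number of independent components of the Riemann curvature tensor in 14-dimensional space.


The Riemann tensor in d dimensions has d^2(d^2 - 1)/12 independent components.
d = 14, so d^2 = 196
d^2 - 1 = 195
d^2(d^2 - 1) = 196 * 195 = 38220
Divide by 12: 38220 / 12 = 3185

3185


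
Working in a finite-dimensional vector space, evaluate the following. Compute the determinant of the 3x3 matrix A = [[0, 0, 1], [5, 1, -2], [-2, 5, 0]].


Expanding along the first row, det(A) = a11*M_11 - a12*M_12 + a13*M_13, where M_1j is the (1,j) minor.
Minor M_11 = 1*0 - -2*5 = 10
Minor M_12 = 5*0 - -2*-2 = -4
Minor M_13 = 5*5 - 1*-2 = 27
det = 0*(10) - 0*(-4) + 1*(27)
    = 0 - 0 + 27
    = 27

27


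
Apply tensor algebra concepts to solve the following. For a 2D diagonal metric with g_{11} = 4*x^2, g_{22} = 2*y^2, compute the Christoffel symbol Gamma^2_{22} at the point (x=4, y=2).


For a diagonal metric, Gamma^k_{ij} = (1/2) g^{kk} (dg_{ik}/dx_j + dg_{jk}/dx_i - dg_{ij}/dx_k).
The metric is diagonal, so g_{ab} = 0 for a != b.
At the given point: g_{11} = 64, g_{22} = 8
g^{22} = 1/8
dg_{22}/dx_2 = dg_{22}/dx_2 = 8
dg_{22}/dx_2 = dg_{22}/dx_2 = 8
dg_{22}/dx_2 = dg_{22}/dx_2 = 8
Numerator = 8 + 8 - 8 = 8
Gamma^2_{22} = 8 / (2 * 8) = 1/2

1/2


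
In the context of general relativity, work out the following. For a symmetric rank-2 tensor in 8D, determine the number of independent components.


A symmetric rank-2 tensor in d dimensions has d(d+1)/2 independent components.
d = 8
d(d+1)/2 = 8 * 9 / 2 = 72 / 2 = 36

36


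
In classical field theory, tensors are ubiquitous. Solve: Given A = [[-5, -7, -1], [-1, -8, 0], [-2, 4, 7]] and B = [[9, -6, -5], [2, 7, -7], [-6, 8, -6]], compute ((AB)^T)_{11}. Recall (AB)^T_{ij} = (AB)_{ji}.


(AB)^T_{ij} = (AB)_{ji} = sum_k A_{jk} B_{ki}.
For i=1, j=1 we need (AB)_{11}:
A_{11} * B_{11} = -5 * 9 = -45
A_{12} * B_{21} = -7 * 2 = -14
A_{13} * B_{31} = -1 * -6 = 6
Sum = -45 + -14 + 6 = -53

-53


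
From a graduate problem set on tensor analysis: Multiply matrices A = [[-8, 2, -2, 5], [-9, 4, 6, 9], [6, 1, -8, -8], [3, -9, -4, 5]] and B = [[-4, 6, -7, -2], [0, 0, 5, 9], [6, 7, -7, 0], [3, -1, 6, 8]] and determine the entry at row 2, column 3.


(AB)_{ij} = sum_k A_{ik} B_{kj}.
For i=2, j=3:
A_{21} * B_{13} = -9 * -7 = 63
A_{22} * B_{23} = 4 * 5 = 20
A_{23} * B_{33} = 6 * -7 = -42
A_{24} * B_{43} = 9 * 6 = 54
Sum = 63 + 20 + -42 + 54 = 95

95


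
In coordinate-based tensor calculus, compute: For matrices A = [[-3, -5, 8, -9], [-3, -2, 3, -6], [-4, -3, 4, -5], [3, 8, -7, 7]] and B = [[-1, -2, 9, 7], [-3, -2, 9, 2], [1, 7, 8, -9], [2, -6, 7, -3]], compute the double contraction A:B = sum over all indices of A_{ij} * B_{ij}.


A:B = sum over all i,j of A_{ij} * B_{ij}.
Row 1: -3*-1=3, -5*-2=10, 8*9=72, -9*7=-63 => row sum = 22
Row 2: -3*-3=9, -2*-2=4, 3*9=27, -6*2=-12 => row sum = 28
Row 3: -4*1=-4, -3*7=-21, 4*8=32, -5*-9=45 => row sum = 52
Row 4: 3*2=6, 8*-6=-48, -7*7=-49, 7*-3=-21 => row sum = -112
Total = 22 + 28 + 52 + -112 = -10

-10


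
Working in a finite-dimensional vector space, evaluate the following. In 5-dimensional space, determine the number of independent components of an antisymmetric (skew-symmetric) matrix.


An antisymmetric rank-2 tensor satisfies A_{ij} = -A_{ji}, so diagonal entries are zero.
The independent components are the upper-triangular entries: C(n, 2) = n(n-1)/2.
n = 5
C(5, 2) = 5 * 4 / 2 = 20 / 2 = 10

10


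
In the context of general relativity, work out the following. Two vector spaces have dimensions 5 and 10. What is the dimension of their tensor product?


The dimension of a tensor product is the product of dimensions.
dim(V) = 5, dim(W) = 10
dim(V (x) W) = 5 * 10 = 50

50


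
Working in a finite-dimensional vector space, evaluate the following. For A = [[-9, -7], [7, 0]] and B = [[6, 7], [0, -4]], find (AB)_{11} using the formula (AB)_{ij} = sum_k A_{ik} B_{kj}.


(AB)_{ij} = sum_k A_{ik} B_{kj}.
For i=1, j=1:
A_{11} * B_{11} = -9 * 6 = -54
A_{12} * B_{21} = -7 * 0 = 0
Sum = -54 + 0 = -54

-54


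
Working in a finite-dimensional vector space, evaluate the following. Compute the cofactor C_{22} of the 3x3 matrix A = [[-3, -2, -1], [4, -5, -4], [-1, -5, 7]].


To find cofactor C_{22}, delete row 2 and column 2.
The resulting 2x2 submatrix is: [[-3, -1], [-1, 7]]
Minor M_{22} = -3*7 - -1*-1
  = -21 - 1 = -22
Sign = (-1)^(2+2) = (-1)^4 = 1
Cofactor C_{22} = 1 * -22 = -22

-22


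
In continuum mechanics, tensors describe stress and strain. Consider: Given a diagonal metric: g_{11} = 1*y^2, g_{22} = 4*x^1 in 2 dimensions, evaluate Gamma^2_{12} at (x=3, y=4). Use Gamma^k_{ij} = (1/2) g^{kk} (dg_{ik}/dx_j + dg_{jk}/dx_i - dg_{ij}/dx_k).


For a diagonal metric, Gamma^k_{ij} = (1/2) g^{kk} (dg_{ik}/dx_j + dg_{jk}/dx_i - dg_{ij}/dx_k).
The metric is diagonal, so g_{ab} = 0 for a != b.
At the given point: g_{11} = 16, g_{22} = 12
g^{22} = 1/12
dg_{12}/dx_2 = 0 (off-diagonal)
dg_{22}/dx_1 = dg_{22}/dx_1 = 4
dg_{12}/dx_2 = 0 (off-diagonal)
Numerator = 0 + 4 - 0 = 4
Gamma^2_{12} = 4 / (2 * 12) = 1/6

1/6


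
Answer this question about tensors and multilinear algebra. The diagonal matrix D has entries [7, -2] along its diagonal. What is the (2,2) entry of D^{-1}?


For a diagonal matrix, the inverse has entries (D^{-1})_{ii} = 1/d_{ii}.
The diagonal entries are: d_{11} = 7, d_{22} = -2
We need (D^{-1})_{22} = 1/d_{22} = 1/-2 = -1/2

-1/2


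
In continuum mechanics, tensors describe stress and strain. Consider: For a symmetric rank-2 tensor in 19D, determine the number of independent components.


A symmetric rank-2 tensor in d dimensions has d(d+1)/2 independent components.
d = 19
d(d+1)/2 = 19 * 20 / 2 = 380 / 2 = 190

190


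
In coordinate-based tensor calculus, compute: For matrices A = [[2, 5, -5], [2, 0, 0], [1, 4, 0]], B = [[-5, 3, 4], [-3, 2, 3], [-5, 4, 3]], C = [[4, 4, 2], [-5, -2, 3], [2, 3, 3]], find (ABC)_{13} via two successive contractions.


(ABC)_{13} = sum_m (AB)_{1m} C_{m3}. First compute row 1 of AB.
(AB)_{11} = 2*-5 + 5*-3 + -5*-5 = 0
(AB)_{12} = 2*3 + 5*2 + -5*4 = -4
(AB)_{13} = 2*4 + 5*3 + -5*3 = 8
Now contract with column 3 of C:
(AB)_{11} * C_{13} = 0 * 2 = 0
(AB)_{12} * C_{23} = -4 * 3 = -12
(AB)_{13} * C_{33} = 8 * 3 = 24
(ABC)_{13} = 0 + -12 + 24 = 12

12


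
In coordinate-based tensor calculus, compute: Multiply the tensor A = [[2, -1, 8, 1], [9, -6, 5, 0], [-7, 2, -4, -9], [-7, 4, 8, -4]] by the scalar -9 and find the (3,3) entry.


Scalar multiplication: (cA)_{ij} = c * A_{ij}.
c = -9
A_{33} = -4
(cA)_{33} = -9 * -4 = 36

36


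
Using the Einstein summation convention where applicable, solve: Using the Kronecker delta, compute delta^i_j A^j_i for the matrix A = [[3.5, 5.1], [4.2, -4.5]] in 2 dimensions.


The contraction (trace) of a rank-2 tensor is the sum of its diagonal elements.
Diagonal entries: A[1,1] = 3.5, A[2,2] = -4.5
Tr(A) = 3.5 + -4.5 = -1

-1


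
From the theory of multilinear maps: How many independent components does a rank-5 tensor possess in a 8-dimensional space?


The number of components of a rank-r tensor in d dimensions is d^r.
Here d = 8 and r = 5.
8^5 = 32768

32768


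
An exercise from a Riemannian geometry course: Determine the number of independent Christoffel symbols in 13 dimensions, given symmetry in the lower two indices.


Christoffel symbols Gamma^k_{ij} are symmetric in i,j, so there are d * d(d+1)/2 independent symbols.
d = 13
d(d+1)/2 = 13 * 14 / 2 = 91
Total = 13 * 91 = 1183

1183


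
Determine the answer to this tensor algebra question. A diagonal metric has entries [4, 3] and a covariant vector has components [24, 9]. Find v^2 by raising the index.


To raise an index with a diagonal metric: v^i = v_i / g_{ii}.
For index 2: v_2 = 9, g_{22} = 3
v^2 = 9 / 3 = 3

3


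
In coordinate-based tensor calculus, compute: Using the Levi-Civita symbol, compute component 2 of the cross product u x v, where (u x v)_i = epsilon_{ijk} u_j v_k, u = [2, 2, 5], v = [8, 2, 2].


(u x v)_2 = sum_{j,k} epsilon_{2jk} u_j v_k. Only permutations of (1,2,3) contribute; the two non-zero terms are:
eps_{213} u_1 v_3 = -1 * 2 * 2 = -4
eps_{231} u_3 v_1 = 1 * 5 * 8 = 40
(u x v)_2 = 36

36


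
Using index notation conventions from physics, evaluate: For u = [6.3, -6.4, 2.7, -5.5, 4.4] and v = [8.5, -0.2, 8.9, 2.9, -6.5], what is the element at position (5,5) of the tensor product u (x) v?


The outer product entry T_{ij} = u_i * v_j.
We need i=5, j=5.
u_5 = 4.4, v_5 = -6.5
T_{5,5} = 4.4 * -6.5 = -28.6

-28.6


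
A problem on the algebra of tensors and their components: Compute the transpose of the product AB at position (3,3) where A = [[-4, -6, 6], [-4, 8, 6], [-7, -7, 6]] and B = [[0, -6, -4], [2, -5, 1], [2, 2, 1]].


(AB)^T_{ij} = (AB)_{ji} = sum_k A_{jk} B_{ki}.
For i=3, j=3 we need (AB)_{33}:
A_{31} * B_{13} = -7 * -4 = 28
A_{32} * B_{23} = -7 * 1 = -7
A_{33} * B_{33} = 6 * 1 = 6
Sum = 28 + -7 + 6 = 27

27


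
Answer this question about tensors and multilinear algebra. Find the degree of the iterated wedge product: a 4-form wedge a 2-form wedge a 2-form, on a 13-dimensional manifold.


The degree of a wedge product is the sum of the degrees of the individual forms.
Degrees: 4, 2, 2
Total degree = 4 + 2 + 2 = 8

8


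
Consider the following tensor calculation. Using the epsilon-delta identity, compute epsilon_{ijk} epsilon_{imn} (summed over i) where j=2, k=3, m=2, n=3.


Using the identity: epsilon_{ijk} epsilon_{imn} = delta_{jm} delta_{kn} - delta_{jn} delta_{km}.
delta_{22} = 1
delta_{33} = 1
delta_{23} = 0
delta_{32} = 0
Result = 1 * 1 - 0 * 0 = 1 - 0 = 1

1


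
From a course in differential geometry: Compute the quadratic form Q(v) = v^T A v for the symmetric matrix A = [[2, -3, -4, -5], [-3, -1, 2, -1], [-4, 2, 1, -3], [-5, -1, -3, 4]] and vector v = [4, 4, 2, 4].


First compute Av:
(Av)_1 = 2*4 + -3*4 + -4*2 + -5*4 = -32
(Av)_2 = -3*4 + -1*4 + 2*2 + -1*4 = -16
(Av)_3 = -4*4 + 2*4 + 1*2 + -3*4 = -18
(Av)_4 = -5*4 + -1*4 + -3*2 + 4*4 = -14
Av = [-32, -16, -18, -14]
Then v^T (Av) = 4*-32 + 4*-16 + 2*-18 + 4*-14
= -128 + -64 + -36 + -56 = -284

-284


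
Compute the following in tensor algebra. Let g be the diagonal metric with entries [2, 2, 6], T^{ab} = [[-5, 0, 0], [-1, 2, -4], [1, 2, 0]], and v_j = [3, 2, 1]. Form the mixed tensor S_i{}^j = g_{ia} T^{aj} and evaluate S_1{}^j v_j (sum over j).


Step 1: lower the first index. For a diagonal metric, g_{ia} T^{aj} = g_{ii} T^{ij} (no sum on i).
g_{11} = 2
S_1{}^1 = 2 * T^{11} = 2 * -5 = -10
S_1{}^2 = 2 * T^{12} = 2 * 0 = 0
S_1{}^3 = 2 * T^{13} = 2 * 0 = 0
Step 2: contract S_1{}^j with v_j.
S_1{}^1 * v_1 = -10 * 3 = -30
S_1{}^2 * v_2 = 0 * 2 = 0
S_1{}^3 * v_3 = 0 * 1 = 0
Result = -30 + 0 + 0 = -30

-30


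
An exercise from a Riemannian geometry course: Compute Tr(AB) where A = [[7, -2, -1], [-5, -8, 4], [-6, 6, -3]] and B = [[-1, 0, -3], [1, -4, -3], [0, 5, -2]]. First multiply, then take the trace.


Tr(AB) = sum_i (AB)_{ii} where (AB)_{ii} = sum_k A_{ik} B_{ki}.
(AB)_{11} = 7*-1 + -2*1 + -1*0 = -9
(AB)_{22} = -5*0 + -8*-4 + 4*5 = 52
(AB)_{33} = -6*-3 + 6*-3 + -3*-2 = 6
Tr(AB) = -9 + 52 + 6 = 49

49


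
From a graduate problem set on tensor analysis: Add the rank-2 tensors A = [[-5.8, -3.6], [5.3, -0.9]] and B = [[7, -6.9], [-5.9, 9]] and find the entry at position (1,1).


Tensor addition is component-wise: (A + B)_{ij} = A_{ij} + B_{ij}.
A_{11} = -5.8
B_{11} = 7
(A + B)_{11} = -5.8 + 7 = 1.2

1.2


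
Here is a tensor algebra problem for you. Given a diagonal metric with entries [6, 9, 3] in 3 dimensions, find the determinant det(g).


For a diagonal metric, the determinant is the product of diagonal entries.
Diagonal entries: 6, 9, 3
det(g) = 6 * 9 * 3 = 162

162


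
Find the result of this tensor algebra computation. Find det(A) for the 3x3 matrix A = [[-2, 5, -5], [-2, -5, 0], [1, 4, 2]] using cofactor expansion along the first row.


Expanding along the first row, det(A) = a11*M_11 - a12*M_12 + a13*M_13, where M_1j is the (1,j) minor.
Minor M_11 = -5*2 - 0*4 = -10
Minor M_12 = -2*2 - 0*1 = -4
Minor M_13 = -2*4 - -5*1 = -3
det = -2*(-10) - 5*(-4) + -5*(-3)
    = 20 - -20 + 15
    = 55

55


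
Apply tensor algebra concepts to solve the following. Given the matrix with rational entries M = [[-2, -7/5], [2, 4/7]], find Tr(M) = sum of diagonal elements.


The trace is the sum of diagonal entries.
Diagonal: M[1,1] = -2, M[2,2] = 4/7
Tr(M) = -2 + 4/7
Computing step by step:
After adding M[1,1]: -2
After adding M[2,2]: -10/7
Tr(M) = -10/7

-10/7


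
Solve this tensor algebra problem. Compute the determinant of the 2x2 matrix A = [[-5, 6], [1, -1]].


For a 2x2 matrix [[a, b], [c, d]], det = a*d - b*c.
a = -5, b = 6, c = 1, d = -1
a*d = -5 * -1 = 5
b*c = 6 * 1 = 6
det = 5 - 6 = -1

-1


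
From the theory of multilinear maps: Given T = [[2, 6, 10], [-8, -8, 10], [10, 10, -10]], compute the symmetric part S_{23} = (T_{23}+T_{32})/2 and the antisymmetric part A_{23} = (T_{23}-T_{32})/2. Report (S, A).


T_{23} = 10
T_{32} = 10
S_{23} = (10 + 10)/2 = 20/2 = 10
A_{23} = (10 - 10)/2 = 0/2 = 0
Check: S + A = 10 + 0 = 10 = T_{23}.

(10, 0)


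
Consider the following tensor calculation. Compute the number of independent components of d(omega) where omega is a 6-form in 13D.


The exterior derivative of a p-form is a (p+1)-form.
Its number of independent components is C(n, p+1).
n = 13, p+1 = 7
C(13, 7) = 1716

1716


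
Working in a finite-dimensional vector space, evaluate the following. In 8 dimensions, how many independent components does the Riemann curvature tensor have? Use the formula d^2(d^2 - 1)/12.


The Riemann tensor in d dimensions has d^2(d^2 - 1)/12 independent components.
d = 8, so d^2 = 64
d^2 - 1 = 63
d^2(d^2 - 1) = 64 * 63 = 4032
Divide by 12: 4032 / 12 = 336

336


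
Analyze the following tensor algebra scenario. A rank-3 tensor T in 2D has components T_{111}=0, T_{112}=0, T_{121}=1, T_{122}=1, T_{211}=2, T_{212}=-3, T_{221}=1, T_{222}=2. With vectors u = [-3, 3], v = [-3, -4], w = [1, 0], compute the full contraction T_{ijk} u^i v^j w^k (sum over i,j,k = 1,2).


S = sum over i,j,k of T_{ijk} u_i v_j w_k. Expanding all 8 terms:
T_{111}*u_1*v_1*w_1 = 0*-3*-3*1 = 0  (running total: 0)
T_{112}*u_1*v_1*w_2 = 0*-3*-3*0 = 0  (running total: 0)
T_{121}*u_1*v_2*w_1 = 1*-3*-4*1 = 12  (running total: 12)
T_{122}*u_1*v_2*w_2 = 1*-3*-4*0 = 0  (running total: 12)
T_{211}*u_2*v_1*w_1 = 2*3*-3*1 = -18  (running total: -6)
T_{212}*u_2*v_1*w_2 = -3*3*-3*0 = 0  (running total: -6)
T_{221}*u_2*v_2*w_1 = 1*3*-4*1 = -12  (running total: -18)
T_{222}*u_2*v_2*w_2 = 2*3*-4*0 = 0  (running total: -18)
S = -18

-18


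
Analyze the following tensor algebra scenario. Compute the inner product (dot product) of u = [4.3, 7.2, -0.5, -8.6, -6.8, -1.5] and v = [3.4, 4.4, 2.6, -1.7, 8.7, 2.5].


The inner product u . v = sum of u_i * v_i.
Term-by-term: 4.3 * 3.4, 7.2 * 4.4, -0.5 * 2.6, -8.6 * -1.7, -6.8 * 8.7, -1.5 * 2.5
Products: 14.62, 31.68, -1.3, 14.62, -59.16, -3.75
Sum = 14.62 + 31.68 + -1.3 + 14.62 + -59.16 + -3.75 = -3.29

-3.29


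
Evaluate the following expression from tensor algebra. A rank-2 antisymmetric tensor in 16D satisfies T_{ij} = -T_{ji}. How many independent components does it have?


An antisymmetric rank-2 tensor satisfies A_{ij} = -A_{ji}, so diagonal entries are zero.
The independent components are the upper-triangular entries: C(n, 2) = n(n-1)/2.
n = 16
C(16, 2) = 16 * 15 / 2 = 240 / 2 = 120

120


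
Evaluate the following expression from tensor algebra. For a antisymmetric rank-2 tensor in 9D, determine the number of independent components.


A antisymmetric rank-2 tensor in d dimensions has d(d-1)/2 independent components.
d = 9
d(d-1)/2 = 9 * 8 / 2 = 72 / 2 = 36

36


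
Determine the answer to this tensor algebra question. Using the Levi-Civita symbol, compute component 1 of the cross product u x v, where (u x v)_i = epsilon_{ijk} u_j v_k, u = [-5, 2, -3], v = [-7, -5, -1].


(u x v)_1 = sum_{j,k} epsilon_{1jk} u_j v_k. Only permutations of (1,2,3) contribute; the two non-zero terms are:
eps_{123} u_2 v_3 = 1 * 2 * -1 = -2
eps_{132} u_3 v_2 = -1 * -3 * -5 = -15
(u x v)_1 = -17

-17


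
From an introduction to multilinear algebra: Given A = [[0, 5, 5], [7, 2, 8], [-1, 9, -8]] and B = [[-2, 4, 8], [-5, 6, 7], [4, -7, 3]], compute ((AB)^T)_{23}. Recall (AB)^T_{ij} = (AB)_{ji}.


(AB)^T_{ij} = (AB)_{ji} = sum_k A_{jk} B_{ki}.
For i=2, j=3 we need (AB)_{32}:
A_{31} * B_{12} = -1 * 4 = -4
A_{32} * B_{22} = 9 * 6 = 54
A_{33} * B_{32} = -8 * -7 = 56
Sum = -4 + 54 + 56 = 106

106


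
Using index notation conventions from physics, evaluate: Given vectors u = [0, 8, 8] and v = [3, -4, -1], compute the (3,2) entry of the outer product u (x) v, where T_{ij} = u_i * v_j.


The outer product entry T_{ij} = u_i * v_j.
We need i=3, j=2.
u_3 = 8, v_2 = -4
T_{3,2} = 8 * -4 = -32

-32


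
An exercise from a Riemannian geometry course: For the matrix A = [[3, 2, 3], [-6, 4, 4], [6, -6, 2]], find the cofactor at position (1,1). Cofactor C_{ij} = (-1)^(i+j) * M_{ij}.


To find cofactor C_{11}, delete row 1 and column 1.
The resulting 2x2 submatrix is: [[4, 4], [-6, 2]]
Minor M_{11} = 4*2 - 4*-6
  = 8 - -24 = 32
Sign = (-1)^(1+1) = (-1)^2 = 1
Cofactor C_{11} = 1 * 32 = 32

32


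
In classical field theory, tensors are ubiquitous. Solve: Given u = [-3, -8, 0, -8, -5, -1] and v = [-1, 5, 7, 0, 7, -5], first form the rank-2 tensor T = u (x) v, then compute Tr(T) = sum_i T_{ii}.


The outer product gives T_{ij} = u_i v_j.
The trace (contraction) is Tr(T) = sum_i T_{ii} = sum_i u_i v_i.
Diagonal entries:
T_{11} = u_1 * v_1 = -3 * -1 = 3
T_{22} = u_2 * v_2 = -8 * 5 = -40
T_{33} = u_3 * v_3 = 0 * 7 = 0
T_{44} = u_4 * v_4 = -8 * 0 = 0
T_{55} = u_5 * v_5 = -5 * 7 = -35
T_{66} = u_6 * v_6 = -1 * -5 = 5
Tr(T) = 3 + -40 + 0 + 0 + -35 + 5 = -67

-67


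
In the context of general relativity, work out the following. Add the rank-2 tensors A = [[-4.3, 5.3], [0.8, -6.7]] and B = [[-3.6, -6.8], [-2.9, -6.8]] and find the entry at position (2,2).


Tensor addition is component-wise: (A + B)_{ij} = A_{ij} + B_{ij}.
A_{22} = -6.7
B_{22} = -6.8
(A + B)_{22} = -6.7 + -6.8 = -13.5

-13.5


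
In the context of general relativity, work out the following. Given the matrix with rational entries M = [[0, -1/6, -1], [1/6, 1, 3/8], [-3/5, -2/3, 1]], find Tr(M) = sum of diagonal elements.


The trace is the sum of diagonal entries.
Diagonal: M[1,1] = 0, M[2,2] = 1, M[3,3] = 1
Tr(M) = 0 + 1 + 1
Computing step by step:
After adding M[1,1]: 0
After adding M[2,2]: 1
After adding M[3,3]: 2
Tr(M) = 2

2


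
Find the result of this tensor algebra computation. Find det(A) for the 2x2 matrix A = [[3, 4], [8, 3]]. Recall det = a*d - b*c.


For a 2x2 matrix [[a, b], [c, d]], det = a*d - b*c.
a = 3, b = 4, c = 8, d = 3
a*d = 3 * 3 = 9
b*c = 4 * 8 = 32
det = 9 - 32 = -23

-23


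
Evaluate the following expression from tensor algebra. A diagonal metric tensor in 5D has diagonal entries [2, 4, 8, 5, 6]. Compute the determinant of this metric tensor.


For a diagonal metric, the determinant is the product of diagonal entries.
Diagonal entries: 2, 4, 8, 5, 6
det(g) = 2 * 4 * 8 * 5 * 6 = 1920

1920
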